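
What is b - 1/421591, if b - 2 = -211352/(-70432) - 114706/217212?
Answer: 901500320883913/201555748066692 ≈ 4.4727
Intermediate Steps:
b = 2138330275/478083612 (b = 2 + (-211352/(-70432) - 114706/217212) = 2 + (-211352*(-1/70432) - 114706*1/217212) = 2 + (26419/8804 - 57353/108606) = 2 + 1182163051/478083612 = 2138330275/478083612 ≈ 4.4727)
b - 1/421591 = 2138330275/478083612 - 1/421591 = 901500320883913/201555748066692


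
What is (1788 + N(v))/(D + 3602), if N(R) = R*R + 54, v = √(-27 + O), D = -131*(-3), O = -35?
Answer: 356/799 ≈ 0.44556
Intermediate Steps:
D = 393
v = I*√62 (v = √(-27 - 35) = √(-62) = I*√62 ≈ 7.874*I)
N(R) = 54 + R² (N(R) = R² + 54 = 54 + R²)
(1788 + N(v))/(D + 3602) = (1788 + (54 + (I*√62)²))/(393 + 3602) = (1788 + (54 - 62))/3995 = (1788 - 8)*(1/3995) = 1780*(1/3995) = 356/799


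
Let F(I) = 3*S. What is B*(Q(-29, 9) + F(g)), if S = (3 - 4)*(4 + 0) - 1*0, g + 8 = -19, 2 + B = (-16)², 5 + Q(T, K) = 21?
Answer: 1016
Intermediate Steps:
Q(T, K) = 16 (Q(T, K) = -5 + 21 = 16)
B = 254 (B = -2 + (-16)² = -2 + 256 = 254)
g = -27 (g = -8 - 19 = -27)
S = -4 (S = -1*4 + 0 = -4 + 0 = -4)
F(I) = -12 (F(I) = 3*(-4) = -12)
B*(Q(-29, 9) + F(g)) = 254*(16 - 12) = 254*4 = 1016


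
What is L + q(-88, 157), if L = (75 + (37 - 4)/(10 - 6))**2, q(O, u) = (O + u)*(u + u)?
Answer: 457545/16 ≈ 28597.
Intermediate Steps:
q(O, u) = 2*u*(O + u) (q(O, u) = (O + u)*(2*u) = 2*u*(O + u))
L = 110889/16 (L = (75 + 33/4)**2 = (333/4)**2 = 110889/16 ≈ 6930.6)
L + q(-88, 157) = 110889/16 + 2*157*(-88 + 157) = 110889/16 + 2*157*69 = 110889/16 + 21666 = 457545/16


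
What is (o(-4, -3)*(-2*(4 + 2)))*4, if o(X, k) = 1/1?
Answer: -48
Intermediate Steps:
o(X, k) = 1
(o(-4, -3)*(-2*(4 + 2)))*4 = (1*(-2*(4 + 2)))*4 = (1*(-2*6))*4 = (1*(-12))*4 = -12*4 = -48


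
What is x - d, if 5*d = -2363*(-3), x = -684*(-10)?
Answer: 27111/5 ≈ 5422.2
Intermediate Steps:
x = 6840
d = 7089/5 (d = (-2363*(-3))/5 = (⅕)*7089 = 7089/5 ≈ 1417.8)
x - d = 6840 - 1*7089/5 = 6840 - 7089/5 = 27111/5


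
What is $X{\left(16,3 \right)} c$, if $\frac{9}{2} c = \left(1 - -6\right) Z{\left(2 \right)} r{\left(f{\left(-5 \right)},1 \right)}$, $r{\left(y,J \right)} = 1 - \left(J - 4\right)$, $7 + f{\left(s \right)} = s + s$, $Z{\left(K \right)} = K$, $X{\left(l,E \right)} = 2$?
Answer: $\frac{224}{9} \approx 24.889$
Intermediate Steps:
$f{\left(s \right)} = -7 + 2 s$ ($f{\left(s \right)} = -7 + \left(s + s\right) = -7 + 2 s$)
$r{\left(y,J \right)} = 5 - J$ ($r{\left(y,J \right)} = 1 - \left(-4 + J\right) = 5 - J$)
$c = \frac{112}{9}$ ($c = \frac{2 \left(1 - -6\right) 2 \left(5 - 1\right)}{9} = \frac{2 \left(1 + 6\right) 2 \left(5 - 1\right)}{9} = \frac{2 \cdot 7 \cdot 2 \cdot 4}{9} = \frac{2 \cdot 14 \cdot 4}{9} = \frac{2}{9} \cdot 56 = \frac{112}{9} \approx 12.444$)
$X{\left(16,3 \right)} c = 2 \cdot \frac{112}{9} = \frac{224}{9}$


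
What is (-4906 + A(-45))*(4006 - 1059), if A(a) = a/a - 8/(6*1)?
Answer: -43376893/3 ≈ -1.4459e+7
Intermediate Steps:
A(a) = -⅓ (A(a) = 1 - 8/6 = 1 - 8*⅙ = 1 - 4/3 = -⅓)
(-4906 + A(-45))*(4006 - 1059) = (-4906 - ⅓)*(4006 - 1059) = -14719/3*2947 = -43376893/3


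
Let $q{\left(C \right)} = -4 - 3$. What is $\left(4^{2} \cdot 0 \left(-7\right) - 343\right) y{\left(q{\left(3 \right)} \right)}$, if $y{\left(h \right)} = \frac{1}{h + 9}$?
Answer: $- \frac{343}{2} \approx -171.5$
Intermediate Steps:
$q{\left(C \right)} = -7$ ($q{\left(C \right)} = -4 - 3 = -7$)
$y{\left(h \right)} = \frac{1}{9 + h}$
$\left(4^{2} \cdot 0 \left(-7\right) - 343\right) y{\left(q{\left(3 \right)} \right)} = \frac{4^{2} \cdot 0 \left(-7\right) - 343}{9 - 7} = \frac{16 \cdot 0 \left(-7\right) - 343}{2} = \left(0 \left(-7\right) - 343\right) \frac{1}{2} = \left(0 - 343\right) \frac{1}{2} = \left(-343\right) \frac{1}{2} = - \frac{343}{2}$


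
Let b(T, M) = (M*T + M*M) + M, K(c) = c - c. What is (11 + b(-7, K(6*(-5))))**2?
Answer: 121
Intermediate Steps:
K(c) = 0
b(T, M) = M + M**2 + M*T (b(T, M) = (M*T + M**2) + M = (M**2 + M*T) + M = M + M**2 + M*T)
(11 + b(-7, K(6*(-5))))**2 = (11 + 0*(1 + 0 - 7))**2 = (11 + 0*(-6))**2 = (11 + 0)**2 = 11**2 = 121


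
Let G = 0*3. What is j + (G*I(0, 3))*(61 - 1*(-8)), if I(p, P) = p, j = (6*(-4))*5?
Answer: -120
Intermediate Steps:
j = -120 (j = -24*5 = -120)
G = 0
j + (G*I(0, 3))*(61 - 1*(-8)) = -120 + (0*0)*(61 - 1*(-8)) = -120 + 0*(61 + 8) = -120 + 0*69 = -120 + 0 = -120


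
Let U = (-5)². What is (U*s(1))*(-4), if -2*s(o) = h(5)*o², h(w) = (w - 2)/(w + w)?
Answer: 15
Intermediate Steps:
h(w) = (-2 + w)/(2*w) (h(w) = (-2 + w)/((2*w)) = (-2 + w)*(1/(2*w)) = (-2 + w)/(2*w))
s(o) = -3*o²/20 (s(o) = -(½)*(-2 + 5)/5*o²/2 = -(½)*(⅕)*3*o²/2 = -3*o²/20)
U = 25
(U*s(1))*(-4) = (25*(-3/20*1²))*(-4) = (25*(-3/20*1))*(-4) = (25*(-3/20))*(-4) = -15/4*(-4) = 15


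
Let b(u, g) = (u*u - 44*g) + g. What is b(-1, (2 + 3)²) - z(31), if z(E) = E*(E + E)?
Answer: -2996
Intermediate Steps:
z(E) = 2*E² (z(E) = E*(2*E) = 2*E²)
b(u, g) = u² - 43*g (b(u, g) = (u² - 44*g) + g = u² - 43*g)
b(-1, (2 + 3)²) - z(31) = ((-1)² - 43*(2 + 3)²) - 2*31² = (1 - 43*5²) - 2*961 = (1 - 43*25) - 1*1922 = (1 - 1075) - 1922 = -1074 - 1922 = -2996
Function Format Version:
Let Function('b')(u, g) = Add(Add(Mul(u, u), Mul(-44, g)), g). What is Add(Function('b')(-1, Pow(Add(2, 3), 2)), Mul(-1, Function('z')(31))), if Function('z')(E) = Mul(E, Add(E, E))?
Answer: -2996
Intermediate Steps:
Function('z')(E) = Mul(2, Pow(E, 2)) (Function('z')(E) = Mul(E, Mul(2, E)) = Mul(2, Pow(E, 2)))
Function('b')(u, g) = Add(Pow(u, 2), Mul(-43, g)) (Function('b')(u, g) = Add(Add(Pow(u, 2), Mul(-44, g)), g) = Add(Pow(u, 2), Mul(-43, g)))
Add(Function('b')(-1, Pow(Add(2, 3), 2)), Mul(-1, Function('z')(31))) = Add(Add(Pow(-1, 2), Mul(-43, Pow(Add(2, 3), 2))), Mul(-1, Mul(2, Pow(31, 2)))) = Add(Add(1, Mul(-43, Pow(5, 2))), Mul(-1, Mul(2, 961))) = Add(Add(1, Mul(-43, 25)), Mul(-1, 1922)) = Add(Add(1, -1075), -1922) = Add(-1074, -1922) = -2996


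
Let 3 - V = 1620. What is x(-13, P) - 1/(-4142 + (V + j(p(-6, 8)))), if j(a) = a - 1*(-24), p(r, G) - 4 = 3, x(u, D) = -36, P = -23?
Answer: -206207/5728 ≈ -36.000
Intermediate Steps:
p(r, G) = 7 (p(r, G) = 4 + 3 = 7)
j(a) = 24 + a (j(a) = a + 24 = 24 + a)
V = -1617 (V = 3 - 1*1620 = 3 - 1620 = -1617)
x(-13, P) - 1/(-4142 + (V + j(p(-6, 8)))) = -36 - 1/(-4142 + (-1617 + (24 + 7))) = -36 - 1/(-4142 + (-1617 + 31)) = -36 - 1/(-4142 - 1586) = -36 - 1/(-5728) = -36 - 1*(-1/5728) = -36 + 1/5728 = -206207/5728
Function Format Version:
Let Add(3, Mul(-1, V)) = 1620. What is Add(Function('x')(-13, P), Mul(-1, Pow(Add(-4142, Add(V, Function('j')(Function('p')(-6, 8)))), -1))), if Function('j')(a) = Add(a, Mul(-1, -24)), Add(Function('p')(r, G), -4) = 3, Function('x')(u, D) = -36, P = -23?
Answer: Rational(-206207, 5728) ≈ -36.000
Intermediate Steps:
Function('p')(r, G) = 7 (Function('p')(r, G) = Add(4, 3) = 7)
Function('j')(a) = Add(24, a) (Function('j')(a) = Add(a, 24) = Add(24, a))
V = -1617 (V = Add(3, Mul(-1, 1620)) = Add(3, -1620) = -1617)
Add(Function('x')(-13, P), Mul(-1, Pow(Add(-4142, Add(V, Function('j')(Function('p')(-6, 8)))), -1))) = Add(-36, Mul(-1, Pow(Add(-4142, Add(-1617, Add(24, 7))), -1))) = Add(-36, Mul(-1, Pow(Add(-4142, Add(-1617, 31)), -1))) = Add(-36, Mul(-1, Pow(Add(-4142, -1586), -1))) = Add(-36, Mul(-1, Pow(-5728, -1))) = Add(-36, Mul(-1, Rational(-1, 5728))) = Add(-36, Rational(1, 5728)) = Rational(-206207, 5728)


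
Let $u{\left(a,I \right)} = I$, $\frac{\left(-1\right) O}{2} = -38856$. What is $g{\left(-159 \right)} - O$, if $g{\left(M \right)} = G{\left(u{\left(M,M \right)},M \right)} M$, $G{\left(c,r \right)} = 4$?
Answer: $-78348$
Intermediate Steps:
$O = 77712$ ($O = \left(-2\right) \left(-38856\right) = 77712$)
$g{\left(M \right)} = 4 M$
$g{\left(-159 \right)} - O = 4 \left(-159\right) - 77712 = -636 - 77712 = -78348$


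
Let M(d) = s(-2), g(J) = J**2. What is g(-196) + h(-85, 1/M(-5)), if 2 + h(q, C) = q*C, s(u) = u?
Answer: 76913/2 ≈ 38457.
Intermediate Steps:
M(d) = -2
h(q, C) = -2 + C*q (h(q, C) = -2 + q*C = -2 + C*q)
g(-196) + h(-85, 1/M(-5)) = (-196)**2 + (-2 - 85/(-2)) = 38416 + (-2 - 1/2*(-85)) = 38416 + (-2 + 85/2) = 38416 + 81/2 = 76913/2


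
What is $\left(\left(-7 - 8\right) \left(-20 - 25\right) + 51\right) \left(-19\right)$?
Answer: $-13794$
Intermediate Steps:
$\left(\left(-7 - 8\right) \left(-20 - 25\right) + 51\right) \left(-19\right) = \left(\left(-15\right) \left(-45\right) + 51\right) \left(-19\right) = \left(675 + 51\right) \left(-19\right) = 726 \left(-19\right) = -13794$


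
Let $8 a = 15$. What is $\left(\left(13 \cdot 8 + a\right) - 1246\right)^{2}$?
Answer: $\frac{83192641}{64} \approx 1.2999 \cdot 10^{6}$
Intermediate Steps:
$a = \frac{15}{8}$ ($a = \frac{1}{8} \cdot 15 = \frac{15}{8} \approx 1.875$)
$\left(\left(13 \cdot 8 + a\right) - 1246\right)^{2} = \left(\left(13 \cdot 8 + \frac{15}{8}\right) - 1246\right)^{2} = \left(\left(104 + \frac{15}{8}\right) - 1246\right)^{2} = \left(\frac{847}{8} - 1246\right)^{2} = \left(- \frac{9121}{8}\right)^{2} = \frac{83192641}{64}$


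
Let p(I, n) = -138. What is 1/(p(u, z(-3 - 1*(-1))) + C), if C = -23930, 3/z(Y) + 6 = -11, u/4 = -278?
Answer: -1/24068 ≈ -4.1549e-5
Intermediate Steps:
u = -1112 (u = 4*(-278) = -1112)
z(Y) = -3/17 (z(Y) = 3/(-6 - 11) = 3/(-17) = 3*(-1/17) = -3/17)
1/(p(u, z(-3 - 1*(-1))) + C) = 1/(-138 - 23930) = 1/(-24068) = -1/24068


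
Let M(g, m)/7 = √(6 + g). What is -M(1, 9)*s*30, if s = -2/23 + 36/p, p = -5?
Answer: 35196*√7/23 ≈ 4048.7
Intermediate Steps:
s = -838/115 (s = -2/23 + 36/(-5) = -2*1/23 + 36*(-⅕) = -2/23 - 36/5 = -838/115 ≈ -7.2870)
M(g, m) = 7*√(6 + g)
-M(1, 9)*s*30 = -(7*√(6 + 1))*(-838/115)*30 = -(7*√7)*(-838/115)*30 = -(-5866*√7/115)*30 = -(-35196)*√7/23 = 35196*√7/23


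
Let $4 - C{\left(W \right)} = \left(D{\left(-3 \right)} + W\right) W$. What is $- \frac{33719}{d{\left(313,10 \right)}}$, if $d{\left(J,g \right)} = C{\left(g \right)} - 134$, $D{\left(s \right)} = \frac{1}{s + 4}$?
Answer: $\frac{33719}{240} \approx 140.5$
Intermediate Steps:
$D{\left(s \right)} = \frac{1}{4 + s}$
$C{\left(W \right)} = 4 - W \left(1 + W\right)$ ($C{\left(W \right)} = 4 - \left(\frac{1}{4 - 3} + W\right) W = 4 - \left(1^{-1} + W\right) W = 4 - \left(1 + W\right) W = 4 - W \left(1 + W\right)$)
$d{\left(J,g \right)} = -130 - g - g^{2}$ ($d{\left(J,g \right)} = \left(4 - g - g^{2}\right) - 134 = -130 - g - g^{2}$)
$- \frac{33719}{d{\left(313,10 \right)}} = - \frac{33719}{-130 - 10 - 10^{2}} = - \frac{33719}{-130 - 10 - 100} = - \frac{33719}{-240} = \left(-33719\right) \left(- \frac{1}{240}\right) = \frac{33719}{240}$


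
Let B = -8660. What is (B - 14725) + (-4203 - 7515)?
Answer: -35103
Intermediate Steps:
(B - 14725) + (-4203 - 7515) = (-8660 - 14725) + (-4203 - 7515) = -23385 - 11718 = -35103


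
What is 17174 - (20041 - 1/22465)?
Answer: -64407154/22465 ≈ -2867.0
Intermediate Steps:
17174 - (20041 - 1/22465) = 17174 - 1*450221064/22465 = 17174 - 450221064/22465 = -64407154/22465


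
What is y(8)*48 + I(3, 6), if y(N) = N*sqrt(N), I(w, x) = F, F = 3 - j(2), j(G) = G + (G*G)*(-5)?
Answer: 21 + 768*sqrt(2) ≈ 1107.1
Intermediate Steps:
j(G) = G - 5*G**2 (j(G) = G + G**2*(-5) = G - 5*G**2)
F = 21 (F = 3 - 2*(1 - 5*2) = 3 - 2*(1 - 10) = 3 - 2*(-9) = 3 - 1*(-18) = 3 + 18 = 21)
I(w, x) = 21
y(N) = N**(3/2)
y(8)*48 + I(3, 6) = 8**(3/2)*48 + 21 = (16*sqrt(2))*48 + 21 = 768*sqrt(2) + 21 = 21 + 768*sqrt(2)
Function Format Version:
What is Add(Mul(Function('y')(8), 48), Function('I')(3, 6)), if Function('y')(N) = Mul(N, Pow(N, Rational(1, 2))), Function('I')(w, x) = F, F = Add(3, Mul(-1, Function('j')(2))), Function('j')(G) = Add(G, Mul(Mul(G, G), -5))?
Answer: Add(21, Mul(768, Pow(2, Rational(1, 2)))) ≈ 1107.1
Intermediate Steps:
Function('j')(G) = Add(G, Mul(-5, Pow(G, 2))) (Function('j')(G) = Add(G, Mul(Pow(G, 2), -5)) = Add(G, Mul(-5, Pow(G, 2))))
F = 21 (F = Add(3, Mul(-1, Mul(2, Add(1, Mul(-5, 2))))) = Add(3, Mul(-1, Mul(2, Add(1, -10)))) = Add(3, Mul(-1, Mul(2, -9))) = Add(3, Mul(-1, -18)) = Add(3, 18) = 21)
Function('I')(w, x) = 21
Function('y')(N) = Pow(N, Rational(3, 2))
Add(Mul(Function('y')(8), 48), Function('I')(3, 6)) = Add(Mul(Pow(8, Rational(3, 2)), 48), 21) = Add(Mul(Mul(16, Pow(2, Rational(1, 2))), 48), 21) = Add(Mul(768, Pow(2, Rational(1, 2))), 21) = Add(21, Mul(768, Pow(2, Rational(1, 2))))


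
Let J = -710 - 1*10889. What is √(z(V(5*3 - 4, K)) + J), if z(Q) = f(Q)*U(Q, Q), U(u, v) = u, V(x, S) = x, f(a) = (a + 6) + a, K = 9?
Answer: I*√11291 ≈ 106.26*I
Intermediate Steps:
f(a) = 6 + 2*a (f(a) = (6 + a) + a = 6 + 2*a)
z(Q) = Q*(6 + 2*Q) (z(Q) = (6 + 2*Q)*Q = Q*(6 + 2*Q))
J = -11599 (J = -710 - 10889 = -11599)
√(z(V(5*3 - 4, K)) + J) = √(2*(5*3 - 4)*(3 + (5*3 - 4)) - 11599) = √(2*(15 - 4)*(3 + (15 - 4)) - 11599) = √(2*11*(3 + 11) - 11599) = √(2*11*14 - 11599) = √(308 - 11599) = √(-11291) = I*√11291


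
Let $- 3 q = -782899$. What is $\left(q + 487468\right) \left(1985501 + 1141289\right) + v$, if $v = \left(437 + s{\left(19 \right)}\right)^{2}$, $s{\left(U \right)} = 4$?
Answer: $\frac{7020591550813}{3} \approx 2.3402 \cdot 10^{12}$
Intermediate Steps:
$q = \frac{782899}{3}$ ($q = \left(- \frac{1}{3}\right) \left(-782899\right) = \frac{782899}{3} \approx 2.6097 \cdot 10^{5}$)
$v = 194481$ ($v = \left(437 + 4\right)^{2} = 441^{2} = 194481$)
$\left(q + 487468\right) \left(1985501 + 1141289\right) + v = \left(\frac{782899}{3} + 487468\right) \left(1985501 + 1141289\right) + 194481 = \frac{2245303}{3} \cdot 3126790 + 194481 = \frac{7020590967370}{3} + 194481 = \frac{7020591550813}{3}$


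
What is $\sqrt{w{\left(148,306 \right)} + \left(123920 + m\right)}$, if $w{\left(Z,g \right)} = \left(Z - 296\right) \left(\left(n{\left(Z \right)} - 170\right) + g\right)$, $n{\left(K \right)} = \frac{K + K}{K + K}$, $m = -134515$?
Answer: $i \sqrt{30871} \approx 175.7 i$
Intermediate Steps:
$n{\left(K \right)} = 1$ ($n{\left(K \right)} = \frac{2 K}{2 K} = 2 K \frac{1}{2 K} = 1$)
$w{\left(Z,g \right)} = \left(-296 + Z\right) \left(-169 + g\right)$ ($w{\left(Z,g \right)} = \left(Z - 296\right) \left(\left(1 - 170\right) + g\right) = \left(-296 + Z\right) \left(\left(1 - 170\right) + g\right) = \left(-296 + Z\right) \left(-169 + g\right)$)
$\sqrt{w{\left(148,306 \right)} + \left(123920 + m\right)} = \sqrt{\left(50024 - 90576 - 25012 + 148 \cdot 306\right) + \left(123920 - 134515\right)} = \sqrt{\left(50024 - 90576 - 25012 + 45288\right) - 10595} = \sqrt{-20276 - 10595} = \sqrt{-30871} = i \sqrt{30871}$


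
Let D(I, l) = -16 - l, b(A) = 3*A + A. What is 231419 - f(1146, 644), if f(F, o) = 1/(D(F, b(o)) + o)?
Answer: 450804213/1948 ≈ 2.3142e+5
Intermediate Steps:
b(A) = 4*A
f(F, o) = 1/(-16 - 3*o) (f(F, o) = 1/((-16 - 4*o) + o) = 1/(-16 - 3*o))
231419 - f(1146, 644) = 231419 - (-1)/(16 + 3*644) = 231419 - (-1)/(16 + 1932) = 231419 - (-1)/1948 = 231419 - 1*(-1/1948) = 231419 + 1/1948 = 450804213/1948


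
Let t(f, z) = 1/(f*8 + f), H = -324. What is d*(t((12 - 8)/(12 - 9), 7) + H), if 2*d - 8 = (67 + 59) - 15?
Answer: -462553/24 ≈ -19273.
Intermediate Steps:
d = 119/2 (d = 4 + ((67 + 59) - 15)/2 = 4 + (126 - 15)/2 = 4 + (1/2)*111 = 4 + 111/2 = 119/2 ≈ 59.500)
t(f, z) = 1/(9*f) (t(f, z) = 1/(8*f + f) = 1/(9*f))
d*(t((12 - 8)/(12 - 9), 7) + H) = 119*(1/(9*(((12 - 8)/(12 - 9)))) - 324)/2 = 119*(1/(9*((4/3))) - 324)/2 = 119*(1/(9*((4*(1/3)))) - 324)/2 = 119*(1/(9*(4/3)) - 324)/2 = 119*((1/9)*(3/4) - 324)/2 = 119*(1/12 - 324)/2 = (119/2)*(-3887/12) = -462553/24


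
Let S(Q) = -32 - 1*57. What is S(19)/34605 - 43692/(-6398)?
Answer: 755696119/110701395 ≈ 6.8264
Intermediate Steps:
S(Q) = -89 (S(Q) = -32 - 57 = -89)
S(19)/34605 - 43692/(-6398) = -89/34605 - 43692/(-6398) = -89*1/34605 - 43692*(-1/6398) = -89/34605 + 21846/3199 = 755696119/110701395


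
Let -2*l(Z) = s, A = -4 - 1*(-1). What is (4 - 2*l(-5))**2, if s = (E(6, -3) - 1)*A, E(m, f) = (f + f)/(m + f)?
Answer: 169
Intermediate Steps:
A = -3 (A = -4 + 1 = -3)
E(m, f) = 2*f/(f + m) (E(m, f) = (2*f)/(f + m) = 2*f/(f + m))
s = 9 (s = (2*(-3)/(-3 + 6) - 1)*(-3) = (2*(-3)/3 - 1)*(-3) = (2*(-3)*(1/3) - 1)*(-3) = (-2 - 1)*(-3) = -3*(-3) = 9)
l(Z) = -9/2 (l(Z) = -1/2*9 = -9/2)
(4 - 2*l(-5))**2 = (4 - 2*(-9/2))**2 = (4 + 9)**2 = 13**2 = 169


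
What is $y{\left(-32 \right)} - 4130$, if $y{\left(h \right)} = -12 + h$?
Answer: $-4174$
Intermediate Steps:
$y{\left(-32 \right)} - 4130 = \left(-12 - 32\right) - 4130 = -44 - 4130 = -4174$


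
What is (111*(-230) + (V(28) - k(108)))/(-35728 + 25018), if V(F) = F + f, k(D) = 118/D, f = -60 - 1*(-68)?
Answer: 275347/115668 ≈ 2.3805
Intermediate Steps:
f = 8 (f = -60 + 68 = 8)
V(F) = 8 + F (V(F) = F + 8 = 8 + F)
(111*(-230) + (V(28) - k(108)))/(-35728 + 25018) = (111*(-230) + ((8 + 28) - 118/108))/(-35728 + 25018) = (-25530 + (36 - 118/108))/(-10710) = (-25530 + (36 - 1*59/54))*(-1/10710) = (-25530 + (36 - 59/54))*(-1/10710) = (-25530 + 1885/54)*(-1/10710) = -1376735/54*(-1/10710) = 275347/115668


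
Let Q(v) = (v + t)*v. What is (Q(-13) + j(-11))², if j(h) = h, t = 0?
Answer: 24964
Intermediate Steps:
Q(v) = v² (Q(v) = (v + 0)*v = v*v = v²)
(Q(-13) + j(-11))² = ((-13)² - 11)² = (169 - 11)² = 158² = 24964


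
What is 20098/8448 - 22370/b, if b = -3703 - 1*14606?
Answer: 92826007/25779072 ≈ 3.6008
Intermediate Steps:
b = -18309 (b = -3703 - 14606 = -18309)
20098/8448 - 22370/b = 20098/8448 - 22370/(-18309) = 20098*(1/8448) - 22370*(-1/18309) = 10049/4224 + 22370/18309 = 92826007/25779072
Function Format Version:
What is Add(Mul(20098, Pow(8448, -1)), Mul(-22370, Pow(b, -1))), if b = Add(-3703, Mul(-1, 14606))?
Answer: Rational(92826007, 25779072) ≈ 3.6008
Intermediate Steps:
b = -18309 (b = Add(-3703, -14606) = -18309)
Add(Mul(20098, Pow(8448, -1)), Mul(-22370, Pow(b, -1))) = Add(Mul(20098, Pow(8448, -1)), Mul(-22370, Pow(-18309, -1))) = Add(Mul(20098, Rational(1, 8448)), Mul(-22370, Rational(-1, 18309))) = Add(Rational(10049, 4224), Rational(22370, 18309)) = Rational(92826007, 25779072)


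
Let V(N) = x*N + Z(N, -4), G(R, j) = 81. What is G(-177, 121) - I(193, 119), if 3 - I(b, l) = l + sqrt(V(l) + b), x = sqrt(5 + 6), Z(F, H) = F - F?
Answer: 197 + sqrt(193 + 119*sqrt(11)) ≈ 221.24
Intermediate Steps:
Z(F, H) = 0
x = sqrt(11) ≈ 3.3166
V(N) = N*sqrt(11) (V(N) = sqrt(11)*N + 0 = N*sqrt(11) + 0 = N*sqrt(11))
I(b, l) = 3 - l - sqrt(b + l*sqrt(11)) (I(b, l) = 3 - (l + sqrt(l*sqrt(11) + b)) = 3 - (l + sqrt(b + l*sqrt(11))) = 3 + (-l - sqrt(b + l*sqrt(11))) = 3 - l - sqrt(b + l*sqrt(11)))
G(-177, 121) - I(193, 119) = 81 - (3 - 1*119 - sqrt(193 + 119*sqrt(11))) = 81 - (3 - 119 - sqrt(193 + 119*sqrt(11))) = 81 - (-116 - sqrt(193 + 119*sqrt(11))) = 81 + (116 + sqrt(193 + 119*sqrt(11))) = 197 + sqrt(193 + 119*sqrt(11))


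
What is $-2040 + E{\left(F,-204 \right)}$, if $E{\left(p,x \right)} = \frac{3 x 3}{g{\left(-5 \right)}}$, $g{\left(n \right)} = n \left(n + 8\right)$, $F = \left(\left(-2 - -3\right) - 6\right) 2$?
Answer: $- \frac{9588}{5} \approx -1917.6$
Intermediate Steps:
$F = -10$ ($F = \left(\left(-2 + 3\right) - 6\right) 2 = \left(1 - 6\right) 2 = \left(-5\right) 2 = -10$)
$g{\left(n \right)} = n \left(8 + n\right)$
$E{\left(p,x \right)} = - \frac{3 x}{5}$ ($E{\left(p,x \right)} = \frac{3 x 3}{\left(-5\right) \left(8 - 5\right)} = \frac{9 x}{\left(-5\right) 3} = \frac{9 x}{-15} = 9 x \left(- \frac{1}{15}\right) = - \frac{3 x}{5}$)
$-2040 + E{\left(F,-204 \right)} = -2040 - - \frac{612}{5} = -2040 + \frac{612}{5} = - \frac{9588}{5}$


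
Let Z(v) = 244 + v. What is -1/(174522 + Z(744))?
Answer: -1/175510 ≈ -5.6977e-6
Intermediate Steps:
-1/(174522 + Z(744)) = -1/(174522 + (244 + 744)) = -1/(174522 + 988) = -1/175510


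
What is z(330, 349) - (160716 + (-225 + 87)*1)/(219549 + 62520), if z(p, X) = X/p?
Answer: 1683383/3447510 ≈ 0.48829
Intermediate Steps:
z(330, 349) - (160716 + (-225 + 87)*1)/(219549 + 62520) = 349/330 - (160716 + (-225 + 87)*1)/(219549 + 62520) = 349*(1/330) - (160716 - 138*1)/282069 = 349/330 - (160716 - 138)/282069 = 349/330 - 160578/282069 = 349/330 - 1*17842/31341 = 349/330 - 17842/31341 = 1683383/3447510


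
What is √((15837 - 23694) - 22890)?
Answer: I*√30747 ≈ 175.35*I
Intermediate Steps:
√((15837 - 23694) - 22890) = √(-7857 - 22890) = √(-30747) = I*√30747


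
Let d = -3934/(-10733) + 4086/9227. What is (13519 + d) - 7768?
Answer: 569621185697/99033391 ≈ 5751.8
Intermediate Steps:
d = 80154056/99033391 (d = -3934*(-1/10733) + 4086*(1/9227) = 3934/10733 + 4086/9227 = 80154056/99033391 ≈ 0.80936)
(13519 + d) - 7768 = (13519 + 80154056/99033391) - 7768 = 1338912566985/99033391 - 7768 = 569621185697/99033391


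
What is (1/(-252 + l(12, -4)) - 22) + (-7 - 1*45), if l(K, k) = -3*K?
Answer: -21313/288 ≈ -74.003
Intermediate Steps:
(1/(-252 + l(12, -4)) - 22) + (-7 - 1*45) = (1/(-252 - 3*12) - 22) + (-7 - 1*45) = (1/(-252 - 36) - 22) + (-7 - 45) = (1/(-288) - 22) - 52 = (-1/288 - 22) - 52 = -6337/288 - 52 = -21313/288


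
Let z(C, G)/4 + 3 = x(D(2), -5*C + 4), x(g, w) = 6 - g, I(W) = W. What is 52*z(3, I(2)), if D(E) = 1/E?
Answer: 520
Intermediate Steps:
z(C, G) = 10 (z(C, G) = -12 + 4*(6 - 1/2) = -12 + 4*(6 - 1*½) = -12 + 4*(6 - ½) = -12 + 4*(11/2) = -12 + 22 = 10)
52*z(3, I(2)) = 52*10 = 520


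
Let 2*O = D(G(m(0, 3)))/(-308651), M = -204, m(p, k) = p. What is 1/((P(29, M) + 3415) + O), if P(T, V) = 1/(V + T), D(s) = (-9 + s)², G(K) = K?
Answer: 15432550/52702068039 ≈ 0.00029283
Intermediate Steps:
P(T, V) = 1/(T + V)
O = -81/617302 (O = ((-9 + 0)²/(-308651))/2 = ((-9)²*(-1/308651))/2 = (81*(-1/308651))/2 = (½)*(-81/308651) = -81/617302 ≈ -0.00013122)
1/((P(29, M) + 3415) + O) = 1/((1/(29 - 204) + 3415) - 81/617302) = 1/((1/(-175) + 3415) - 81/617302) = 1/((-1/175 + 3415) - 81/617302) = 1/(597624/175 - 81/617302) = 1/(52702068039/15432550) = 15432550/52702068039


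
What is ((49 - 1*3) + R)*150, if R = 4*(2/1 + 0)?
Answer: 8100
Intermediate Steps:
R = 8 (R = 4*(2*1 + 0) = 4*(2 + 0) = 4*2 = 8)
((49 - 1*3) + R)*150 = ((49 - 1*3) + 8)*150 = ((49 - 3) + 8)*150 = (46 + 8)*150 = 54*150 = 8100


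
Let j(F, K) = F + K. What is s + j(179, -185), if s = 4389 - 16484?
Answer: -12101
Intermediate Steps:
s = -12095
s + j(179, -185) = -12095 + (179 - 185) = -12095 - 6 = -12101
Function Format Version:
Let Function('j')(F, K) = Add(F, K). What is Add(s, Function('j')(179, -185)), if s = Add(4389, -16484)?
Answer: -12101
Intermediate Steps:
s = -12095
Add(s, Function('j')(179, -185)) = Add(-12095, Add(179, -185)) = Add(-12095, -6) = -12101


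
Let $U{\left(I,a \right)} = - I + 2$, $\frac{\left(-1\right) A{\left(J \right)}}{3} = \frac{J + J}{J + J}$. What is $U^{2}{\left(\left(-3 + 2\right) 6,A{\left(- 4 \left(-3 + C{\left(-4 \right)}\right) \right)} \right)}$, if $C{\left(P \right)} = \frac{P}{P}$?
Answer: $64$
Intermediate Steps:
$C{\left(P \right)} = 1$
$A{\left(J \right)} = -3$ ($A{\left(J \right)} = - 3 \frac{J + J}{J + J} = - 3 \frac{2 J}{2 J} = - 3 \cdot 2 J \frac{1}{2 J} = \left(-3\right) 1 = -3$)
$U{\left(I,a \right)} = 2 - I$
$U^{2}{\left(\left(-3 + 2\right) 6,A{\left(- 4 \left(-3 + C{\left(-4 \right)}\right) \right)} \right)} = \left(2 - \left(-3 + 2\right) 6\right)^{2} = \left(2 - \left(-1\right) 6\right)^{2} = \left(2 - -6\right)^{2} = \left(2 + 6\right)^{2} = 8^{2} = 64$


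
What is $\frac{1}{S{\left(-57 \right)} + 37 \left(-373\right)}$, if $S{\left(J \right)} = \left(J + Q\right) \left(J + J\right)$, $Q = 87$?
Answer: $- \frac{1}{17221} \approx -5.8069 \cdot 10^{-5}$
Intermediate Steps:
$S{\left(J \right)} = 2 J \left(87 + J\right)$ ($S{\left(J \right)} = \left(J + 87\right) \left(J + J\right) = \left(87 + J\right) 2 J = 2 J \left(87 + J\right)$)
$\frac{1}{S{\left(-57 \right)} + 37 \left(-373\right)} = \frac{1}{2 \left(-57\right) \left(87 - 57\right) + 37 \left(-373\right)} = \frac{1}{2 \left(-57\right) 30 - 13801} = \frac{1}{-3420 - 13801} = \frac{1}{-17221} = - \frac{1}{17221}$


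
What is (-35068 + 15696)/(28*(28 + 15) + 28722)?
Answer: -9686/14963 ≈ -0.64733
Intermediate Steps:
(-35068 + 15696)/(28*(28 + 15) + 28722) = -19372/(28*43 + 28722) = -19372/(1204 + 28722) = -19372/29926 = -19372*1/29926 = -9686/14963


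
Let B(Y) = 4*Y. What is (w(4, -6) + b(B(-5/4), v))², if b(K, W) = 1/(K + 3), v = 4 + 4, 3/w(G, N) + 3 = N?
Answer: 25/36 ≈ 0.69444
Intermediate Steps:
w(G, N) = 3/(-3 + N)
v = 8
b(K, W) = 1/(3 + K)
(w(4, -6) + b(B(-5/4), v))² = (3/(-3 - 6) + 1/(3 + 4*(-5/4)))² = (3/(-9) + 1/(3 + 4*(-5*¼)))² = (3*(-⅑) + 1/(3 + 4*(-5/4)))² = (-⅓ + 1/(3 - 5))² = (-⅓ + 1/(-2))² = (-⅓ - ½)² = (-⅚)² = 25/36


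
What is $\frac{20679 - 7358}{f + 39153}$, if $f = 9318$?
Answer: $\frac{13321}{48471} \approx 0.27482$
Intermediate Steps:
$\frac{20679 - 7358}{f + 39153} = \frac{20679 - 7358}{9318 + 39153} = \frac{13321}{48471}$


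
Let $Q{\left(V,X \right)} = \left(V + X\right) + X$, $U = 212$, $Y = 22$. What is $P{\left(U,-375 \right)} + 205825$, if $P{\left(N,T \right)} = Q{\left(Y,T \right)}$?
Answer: $205097$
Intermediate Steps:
$Q{\left(V,X \right)} = V + 2 X$
$P{\left(N,T \right)} = 22 + 2 T$
$P{\left(U,-375 \right)} + 205825 = \left(22 + 2 \left(-375\right)\right) + 205825 = \left(22 - 750\right) + 205825 = -728 + 205825 = 205097$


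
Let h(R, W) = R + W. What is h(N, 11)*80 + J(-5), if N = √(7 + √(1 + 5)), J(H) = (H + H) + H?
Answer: 865 + 80*√(7 + √6) ≈ 1110.9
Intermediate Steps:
J(H) = 3*H (J(H) = 2*H + H = 3*H)
N = √(7 + √6) ≈ 3.0740
h(N, 11)*80 + J(-5) = (√(7 + √6) + 11)*80 + 3*(-5) = (11 + √(7 + √6))*80 - 15 = (880 + 80*√(7 + √6)) - 15 = 865 + 80*√(7 + √6)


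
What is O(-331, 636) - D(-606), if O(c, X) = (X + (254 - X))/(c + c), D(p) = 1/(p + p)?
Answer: -153593/401172 ≈ -0.38286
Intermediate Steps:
D(p) = 1/(2*p)
O(c, X) = 127/c (O(c, X) = 254/((2*c)) = 254*(1/(2*c)) = 127/c)
O(-331, 636) - D(-606) = 127/(-331) - 1/(2*(-606)) = 127*(-1/331) - (-1)/(2*606) = -127/331 - 1*(-1/1212) = -127/331 + 1/1212 = -153593/401172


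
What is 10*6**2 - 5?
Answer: 355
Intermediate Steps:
10*6**2 - 5 = 10*36 - 5 = 360 - 5 = 355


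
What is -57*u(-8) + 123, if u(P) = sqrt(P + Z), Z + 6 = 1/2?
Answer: 123 - 171*I*sqrt(6)/2 ≈ 123.0 - 209.43*I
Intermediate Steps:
Z = -11/2 (Z = -6 + 1/2 = -11/2 ≈ -5.5000)
u(P) = sqrt(-11/2 + P) (u(P) = sqrt(P - 11/2) = sqrt(-11/2 + P))
-57*u(-8) + 123 = -57*sqrt(-22 + 4*(-8))/2 + 123 = -57*sqrt(-22 - 32)/2 + 123 = -57*sqrt(-54)/2 + 123 = -57*3*I*sqrt(6)/2 + 123 = -171*I*sqrt(6)/2 + 123 = 123 - 171*I*sqrt(6)/2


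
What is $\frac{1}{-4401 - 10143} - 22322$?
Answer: $- \frac{324651169}{14544} \approx -22322.0$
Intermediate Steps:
$\frac{1}{-4401 - 10143} - 22322 = \frac{1}{-14544} - 22322 = - \frac{1}{14544} - 22322 = - \frac{324651169}{14544}$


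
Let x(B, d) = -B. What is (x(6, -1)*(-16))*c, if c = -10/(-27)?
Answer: 320/9 ≈ 35.556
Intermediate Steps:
c = 10/27 (c = -10*(-1/27) = 10/27 ≈ 0.37037)
(x(6, -1)*(-16))*c = (-1*6*(-16))*(10/27) = -6*(-16)*(10/27) = 96*(10/27) = 320/9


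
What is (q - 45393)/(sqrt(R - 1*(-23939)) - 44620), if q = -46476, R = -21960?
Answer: 15126180/7346651 + 339*sqrt(1979)/7346651 ≈ 2.0610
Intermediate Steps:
(q - 45393)/(sqrt(R - 1*(-23939)) - 44620) = (-46476 - 45393)/(sqrt(-21960 - 1*(-23939)) - 44620) = -91869/(sqrt(-21960 + 23939) - 44620) = -91869/(sqrt(1979) - 44620) = -91869/(-44620 + sqrt(1979))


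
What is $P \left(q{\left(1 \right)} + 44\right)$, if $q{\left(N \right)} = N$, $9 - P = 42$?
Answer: $-1485$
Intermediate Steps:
$P = -33$ ($P = 9 - 42 = -33$)
$P \left(q{\left(1 \right)} + 44\right) = - 33 \left(1 + 44\right) = \left(-33\right) 45 = -1485$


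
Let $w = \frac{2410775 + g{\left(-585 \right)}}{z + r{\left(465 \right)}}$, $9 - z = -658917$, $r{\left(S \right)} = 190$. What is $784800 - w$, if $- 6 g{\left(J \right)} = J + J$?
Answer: $\frac{258635912915}{329558} \approx 7.848 \cdot 10^{5}$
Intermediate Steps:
$z = 658926$ ($z = 9 - -658917 = 9 + 658917 = 658926$)
$g{\left(J \right)} = - \frac{J}{3}$ ($g{\left(J \right)} = - \frac{J + J}{6} = - \frac{2 J}{6} = - \frac{J}{3}$)
$w = \frac{1205485}{329558}$ ($w = \frac{2410775 - -195}{658926 + 190} = \frac{2410775 + 195}{659116} = 2410970 \cdot \frac{1}{659116} = \frac{1205485}{329558} \approx 3.6579$)
$784800 - w = 784800 - \frac{1205485}{329558} = \frac{258635912915}{329558}$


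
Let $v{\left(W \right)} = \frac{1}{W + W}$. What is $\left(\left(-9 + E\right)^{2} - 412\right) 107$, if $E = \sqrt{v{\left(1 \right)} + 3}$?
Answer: $- \frac{70085}{2} - 963 \sqrt{14} \approx -38646.0$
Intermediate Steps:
$v{\left(W \right)} = \frac{1}{2 W}$
$E = \frac{\sqrt{14}}{2}$ ($E = \sqrt{\frac{1}{2 \cdot 1} + 3} = \sqrt{\frac{1}{2} \cdot 1 + 3} = \sqrt{\frac{1}{2} + 3} = \sqrt{\frac{7}{2}} = \frac{\sqrt{14}}{2} \approx 1.8708$)
$\left(\left(-9 + E\right)^{2} - 412\right) 107 = \left(\left(-9 + \frac{\sqrt{14}}{2}\right)^{2} - 412\right) 107 = \left(-412 + \left(-9 + \frac{\sqrt{14}}{2}\right)^{2}\right) 107 = -44084 + 107 \left(-9 + \frac{\sqrt{14}}{2}\right)^{2}$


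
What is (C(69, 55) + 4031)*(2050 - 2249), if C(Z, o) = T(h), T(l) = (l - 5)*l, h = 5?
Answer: -802169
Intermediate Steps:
T(l) = l*(-5 + l) (T(l) = (-5 + l)*l = l*(-5 + l))
C(Z, o) = 0 (C(Z, o) = 5*(-5 + 5) = 5*0 = 0)
(C(69, 55) + 4031)*(2050 - 2249) = (0 + 4031)*(2050 - 2249) = 4031*(-199) = -802169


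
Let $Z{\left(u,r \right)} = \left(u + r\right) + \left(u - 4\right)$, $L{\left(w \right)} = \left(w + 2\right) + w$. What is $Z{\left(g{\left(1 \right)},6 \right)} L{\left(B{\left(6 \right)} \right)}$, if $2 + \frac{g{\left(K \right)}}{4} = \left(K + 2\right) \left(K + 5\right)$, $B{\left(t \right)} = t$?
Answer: $1820$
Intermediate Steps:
$g{\left(K \right)} = -8 + 4 \left(2 + K\right) \left(5 + K\right)$ ($g{\left(K \right)} = -8 + 4 \left(K + 2\right) \left(K + 5\right) = -8 + 4 \left(2 + K\right) \left(5 + K\right)$)
$L{\left(w \right)} = 2 + 2 w$ ($L{\left(w \right)} = \left(2 + w\right) + w = 2 + 2 w$)
$Z{\left(u,r \right)} = -4 + r + 2 u$ ($Z{\left(u,r \right)} = \left(r + u\right) + \left(-4 + u\right) = -4 + r + 2 u$)
$Z{\left(g{\left(1 \right)},6 \right)} L{\left(B{\left(6 \right)} \right)} = \left(-4 + 6 + 2 \left(32 + 4 \cdot 1^{2} + 28 \cdot 1\right)\right) \left(2 + 2 \cdot 6\right) = \left(-4 + 6 + 2 \left(32 + 4 \cdot 1 + 28\right)\right) \left(2 + 12\right) = \left(-4 + 6 + 2 \left(32 + 4 + 28\right)\right) 14 = \left(-4 + 6 + 2 \cdot 64\right) 14 = \left(-4 + 6 + 128\right) 14 = 130 \cdot 14 = 1820$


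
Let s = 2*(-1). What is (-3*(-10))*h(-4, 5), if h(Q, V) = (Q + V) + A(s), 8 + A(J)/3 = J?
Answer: -870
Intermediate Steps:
s = -2
A(J) = -24 + 3*J
h(Q, V) = -30 + Q + V (h(Q, V) = (Q + V) + (-24 + 3*(-2)) = (Q + V) + (-24 - 6) = (Q + V) - 30 = -30 + Q + V)
(-3*(-10))*h(-4, 5) = (-3*(-10))*(-30 - 4 + 5) = 30*(-29) = -870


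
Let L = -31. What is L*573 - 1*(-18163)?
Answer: 400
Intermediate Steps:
L*573 - 1*(-18163) = -31*573 - 1*(-18163) = -17763 + 18163 = 400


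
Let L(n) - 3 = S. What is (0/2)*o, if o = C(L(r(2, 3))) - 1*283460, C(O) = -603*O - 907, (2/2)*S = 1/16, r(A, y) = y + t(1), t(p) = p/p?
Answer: 0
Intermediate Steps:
t(p) = 1
r(A, y) = 1 + y (r(A, y) = y + 1 = 1 + y)
S = 1/16 ≈ 0.062500
L(n) = 49/16 (L(n) = 3 + 1/16 = 49/16)
C(O) = -907 - 603*O
o = -4579419/16 (o = (-907 - 603*49/16) - 1*283460 = (-907 - 29547/16) - 283460 = -44059/16 - 283460 = -4579419/16 ≈ -2.8621e+5)
(0/2)*o = (0/2)*(-4579419/16) = (0*(1/2))*(-4579419/16) = 0*(-4579419/16) = 0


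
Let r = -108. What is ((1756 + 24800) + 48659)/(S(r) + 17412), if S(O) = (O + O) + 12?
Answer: 75215/17208 ≈ 4.3709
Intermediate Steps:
S(O) = 12 + 2*O (S(O) = 2*O + 12 = 12 + 2*O)
((1756 + 24800) + 48659)/(S(r) + 17412) = ((1756 + 24800) + 48659)/((12 + 2*(-108)) + 17412) = (26556 + 48659)/((12 - 216) + 17412) = 75215/(-204 + 17412) = 75215/17208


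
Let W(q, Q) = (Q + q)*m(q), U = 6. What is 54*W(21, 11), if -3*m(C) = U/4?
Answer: -864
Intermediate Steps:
m(C) = -½ (m(C) = -2/4 = -⅓*3/2 = -½)
W(q, Q) = -Q/2 - q/2 (W(q, Q) = (Q + q)*(-½) = -Q/2 - q/2)
54*W(21, 11) = 54*(-½*11 - ½*21) = 54*(-11/2 - 21/2) = 54*(-16) = -864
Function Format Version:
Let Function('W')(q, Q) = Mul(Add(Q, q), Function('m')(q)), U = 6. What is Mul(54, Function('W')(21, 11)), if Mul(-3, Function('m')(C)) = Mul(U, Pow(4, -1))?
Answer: -864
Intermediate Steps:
Function('m')(C) = Rational(-1, 2) (Function('m')(C) = Mul(Rational(-1, 3), Mul(6, Pow(4, -1))) = Mul(Rational(-1, 3), Mul(6, Rational(1, 4))) = Mul(Rational(-1, 3), Rational(3, 2)) = Rational(-1, 2))
Function('W')(q, Q) = Add(Mul(Rational(-1, 2), Q), Mul(Rational(-1, 2), q)) (Function('W')(q, Q) = Mul(Add(Q, q), Rational(-1, 2)) = Add(Mul(Rational(-1, 2), Q), Mul(Rational(-1, 2), q)))
Mul(54, Function('W')(21, 11)) = Mul(54, Add(Mul(Rational(-1, 2), 11), Mul(Rational(-1, 2), 21))) = Mul(54, Add(Rational(-11, 2), Rational(-21, 2))) = Mul(54, -16) = -864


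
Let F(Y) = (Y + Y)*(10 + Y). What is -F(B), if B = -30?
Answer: -1200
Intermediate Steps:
F(Y) = 2*Y*(10 + Y) (F(Y) = (2*Y)*(10 + Y) = 2*Y*(10 + Y))
-F(B) = -2*(-30)*(10 - 30) = -2*(-30)*(-20) = -1*1200 = -1200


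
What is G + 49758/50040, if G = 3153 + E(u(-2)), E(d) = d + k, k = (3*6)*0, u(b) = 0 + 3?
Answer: 26329333/8340 ≈ 3157.0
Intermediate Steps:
u(b) = 3
k = 0 (k = 18*0 = 0)
E(d) = d (E(d) = d + 0 = d)
G = 3156 (G = 3153 + 3 = 3156)
G + 49758/50040 = 3156 + 49758/50040 = 3156 + 49758*(1/50040) = 3156 + 8293/8340 = 26329333/8340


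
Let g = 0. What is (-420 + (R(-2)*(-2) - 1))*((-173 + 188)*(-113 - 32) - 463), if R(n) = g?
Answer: 1110598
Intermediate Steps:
R(n) = 0
(-420 + (R(-2)*(-2) - 1))*((-173 + 188)*(-113 - 32) - 463) = (-420 + (0*(-2) - 1))*((-173 + 188)*(-113 - 32) - 463) = (-420 + (0 - 1))*(15*(-145) - 463) = (-420 - 1)*(-2175 - 463) = -421*(-2638) = 1110598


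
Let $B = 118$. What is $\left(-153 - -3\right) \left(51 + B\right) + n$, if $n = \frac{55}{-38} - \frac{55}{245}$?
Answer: $- \frac{47204813}{1862} \approx -25352.0$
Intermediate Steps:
$n = - \frac{3113}{1862}$ ($n = 55 \left(- \frac{1}{38}\right) - \frac{11}{49} = - \frac{55}{38} - \frac{11}{49} = - \frac{3113}{1862} \approx -1.6719$)
$\left(-153 - -3\right) \left(51 + B\right) + n = \left(-153 - -3\right) \left(51 + 118\right) - \frac{3113}{1862} = \left(-153 + \left(-4 + 7\right)\right) 169 - \frac{3113}{1862} = \left(-153 + 3\right) 169 - \frac{3113}{1862} = \left(-150\right) 169 - \frac{3113}{1862} = -25350 - \frac{3113}{1862} = - \frac{47204813}{1862}$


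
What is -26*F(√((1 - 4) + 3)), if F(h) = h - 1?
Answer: 26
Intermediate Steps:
F(h) = -1 + h
-26*F(√((1 - 4) + 3)) = -26*(-1 + √((1 - 4) + 3)) = -26*(-1 + √(-3 + 3)) = -26*(-1 + √0) = -26*(-1 + 0) = -26*(-1) = 26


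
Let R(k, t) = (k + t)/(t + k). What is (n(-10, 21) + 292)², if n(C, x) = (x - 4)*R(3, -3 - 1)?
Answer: 95481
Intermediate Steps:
R(k, t) = 1 (R(k, t) = (k + t)/(k + t) = 1)
n(C, x) = -4 + x (n(C, x) = (x - 4)*1 = (-4 + x)*1 = -4 + x)
(n(-10, 21) + 292)² = ((-4 + 21) + 292)² = (17 + 292)² = 309² = 95481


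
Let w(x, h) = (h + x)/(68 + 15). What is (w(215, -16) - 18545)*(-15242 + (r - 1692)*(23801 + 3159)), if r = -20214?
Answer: 908956203714072/83 ≈ 1.0951e+13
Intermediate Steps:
w(x, h) = h/83 + x/83 (w(x, h) = (h + x)/83 = (h + x)*(1/83) = h/83 + x/83)
(w(215, -16) - 18545)*(-15242 + (r - 1692)*(23801 + 3159)) = (((1/83)*(-16) + (1/83)*215) - 18545)*(-15242 + (-20214 - 1692)*(23801 + 3159)) = ((-16/83 + 215/83) - 18545)*(-15242 - 21906*26960) = (199/83 - 18545)*(-15242 - 590585760) = -1539036/83*(-590601002) = 908956203714072/83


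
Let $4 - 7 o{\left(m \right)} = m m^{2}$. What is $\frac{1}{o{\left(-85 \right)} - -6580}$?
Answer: $\frac{7}{660189} \approx 1.0603 \cdot 10^{-5}$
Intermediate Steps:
$o{\left(m \right)} = \frac{4}{7} - \frac{m^{3}}{7}$ ($o{\left(m \right)} = \frac{4}{7} - \frac{m m^{2}}{7} = \frac{4}{7} - \frac{m^{3}}{7}$)
$\frac{1}{o{\left(-85 \right)} - -6580} = \frac{1}{\left(\frac{4}{7} - \frac{\left(-85\right)^{3}}{7}\right) - -6580} = \frac{1}{\left(\frac{4}{7} - - \frac{614125}{7}\right) + 6580} = \frac{1}{\left(\frac{4}{7} + \frac{614125}{7}\right) + 6580} = \frac{1}{\frac{614129}{7} + 6580} = \frac{1}{\frac{660189}{7}} = \frac{7}{660189}$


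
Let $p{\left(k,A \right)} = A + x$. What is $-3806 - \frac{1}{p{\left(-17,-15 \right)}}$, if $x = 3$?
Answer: $- \frac{45671}{12} \approx -3805.9$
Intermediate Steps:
$p{\left(k,A \right)} = 3 + A$ ($p{\left(k,A \right)} = A + 3 = 3 + A$)
$-3806 - \frac{1}{p{\left(-17,-15 \right)}} = -3806 - \frac{1}{3 - 15} = -3806 - \frac{1}{-12} = -3806 - - \frac{1}{12} = -3806 + \frac{1}{12} = - \frac{45671}{12}$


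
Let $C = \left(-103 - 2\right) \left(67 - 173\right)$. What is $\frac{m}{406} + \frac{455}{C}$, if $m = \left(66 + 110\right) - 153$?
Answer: $\frac{3148}{32277} \approx 0.097531$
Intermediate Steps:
$m = 23$ ($m = 176 - 153 = 23$)
$C = 11130$ ($C = \left(-105\right) \left(-106\right) = 11130$)
$\frac{m}{406} + \frac{455}{C} = \frac{23}{406} + \frac{455}{11130} = 23 \cdot \frac{1}{406} + 455 \cdot \frac{1}{11130} = \frac{23}{406} + \frac{13}{318} = \frac{3148}{32277}$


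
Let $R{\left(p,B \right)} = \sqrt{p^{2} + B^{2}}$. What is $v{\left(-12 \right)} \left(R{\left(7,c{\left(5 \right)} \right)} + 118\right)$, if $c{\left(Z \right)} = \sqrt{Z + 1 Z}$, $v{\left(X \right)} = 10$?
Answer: $1180 + 10 \sqrt{59} \approx 1256.8$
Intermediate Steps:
$c{\left(Z \right)} = \sqrt{2} \sqrt{Z}$ ($c{\left(Z \right)} = \sqrt{Z + Z} = \sqrt{2 Z} = \sqrt{2} \sqrt{Z}$)
$R{\left(p,B \right)} = \sqrt{B^{2} + p^{2}}$
$v{\left(-12 \right)} \left(R{\left(7,c{\left(5 \right)} \right)} + 118\right) = 10 \left(\sqrt{\left(\sqrt{2} \sqrt{5}\right)^{2} + 7^{2}} + 118\right) = 10 \left(\sqrt{\left(\sqrt{10}\right)^{2} + 49} + 118\right) = 10 \left(\sqrt{10 + 49} + 118\right) = 10 \left(\sqrt{59} + 118\right) = 10 \left(118 + \sqrt{59}\right) = 1180 + 10 \sqrt{59}$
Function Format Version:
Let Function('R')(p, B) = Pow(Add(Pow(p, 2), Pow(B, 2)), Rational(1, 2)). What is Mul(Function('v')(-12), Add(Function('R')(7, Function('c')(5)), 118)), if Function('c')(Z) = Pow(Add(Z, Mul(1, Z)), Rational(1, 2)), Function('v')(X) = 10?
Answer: Add(1180, Mul(10, Pow(59, Rational(1, 2)))) ≈ 1256.8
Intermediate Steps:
Function('c')(Z) = Mul(Pow(2, Rational(1, 2)), Pow(Z, Rational(1, 2))) (Function('c')(Z) = Pow(Add(Z, Z), Rational(1, 2)) = Pow(Mul(2, Z), Rational(1, 2)) = Mul(Pow(2, Rational(1, 2)), Pow(Z, Rational(1, 2))))
Function('R')(p, B) = Pow(Add(Pow(B, 2), Pow(p, 2)), Rational(1, 2))
Mul(Function('v')(-12), Add(Function('R')(7, Function('c')(5)), 118)) = Mul(10, Add(Pow(Add(Pow(Mul(Pow(2, Rational(1, 2)), Pow(5, Rational(1, 2))), 2), Pow(7, 2)), Rational(1, 2)), 118)) = Mul(10, Add(Pow(Add(Pow(Pow(10, Rational(1, 2)), 2), 49), Rational(1, 2)), 118)) = Mul(10, Add(Pow(Add(10, 49), Rational(1, 2)), 118)) = Mul(10, Add(Pow(59, Rational(1, 2)), 118)) = Mul(10, Add(118, Pow(59, Rational(1, 2)))) = Add(1180, Mul(10, Pow(59, Rational(1, 2))))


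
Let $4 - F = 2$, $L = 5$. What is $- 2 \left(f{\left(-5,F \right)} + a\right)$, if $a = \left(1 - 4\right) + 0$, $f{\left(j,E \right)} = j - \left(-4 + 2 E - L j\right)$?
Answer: $66$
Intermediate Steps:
$F = 2$ ($F = 4 - 2 = 2$)
$f{\left(j,E \right)} = 4 - 2 E + 6 j$ ($f{\left(j,E \right)} = j - \left(-4 - 5 j + 2 E\right) = j + \left(4 - 2 E + 5 j\right) = 4 - 2 E + 6 j$)
$a = -3$ ($a = -3 + 0 = -3$)
$- 2 \left(f{\left(-5,F \right)} + a\right) = - 2 \left(\left(4 - 4 + 6 \left(-5\right)\right) - 3\right) = - 2 \left(\left(4 - 4 - 30\right) - 3\right) = - 2 \left(-30 - 3\right) = \left(-2\right) \left(-33\right) = 66$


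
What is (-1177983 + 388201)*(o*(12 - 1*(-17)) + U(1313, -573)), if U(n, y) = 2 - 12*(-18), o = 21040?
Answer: -482065557596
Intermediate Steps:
U(n, y) = 218 (U(n, y) = 2 + 216 = 218)
(-1177983 + 388201)*(o*(12 - 1*(-17)) + U(1313, -573)) = (-1177983 + 388201)*(21040*(12 - 1*(-17)) + 218) = -789782*(21040*(12 + 17) + 218) = -789782*(21040*29 + 218) = -789782*(610160 + 218) = -789782*610378 = -482065557596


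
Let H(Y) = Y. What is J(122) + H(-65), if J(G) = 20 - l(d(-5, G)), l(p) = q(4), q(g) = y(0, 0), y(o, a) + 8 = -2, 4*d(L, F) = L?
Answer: -35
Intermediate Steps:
d(L, F) = L/4
y(o, a) = -10 (y(o, a) = -8 - 2 = -10)
q(g) = -10
l(p) = -10
J(G) = 30 (J(G) = 20 - 1*(-10) = 20 + 10 = 30)
J(122) + H(-65) = 30 - 65 = -35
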